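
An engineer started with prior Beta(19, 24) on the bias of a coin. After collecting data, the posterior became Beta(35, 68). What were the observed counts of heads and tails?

16 heads and 44 tails

Under Beta–binomial conjugacy the posterior parameters are (a+s, b+f).
So s = 35 − 19 = 16 and f = 68 − 24 = 44.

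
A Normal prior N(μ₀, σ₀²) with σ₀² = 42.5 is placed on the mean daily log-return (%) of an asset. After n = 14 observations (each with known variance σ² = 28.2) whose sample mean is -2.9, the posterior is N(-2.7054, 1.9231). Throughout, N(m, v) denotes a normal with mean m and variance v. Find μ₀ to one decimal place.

The posterior mean is a precision-weighted average: μ_n = (τ₀μ₀ + τ_data·x̄)/(τ₀+τ_data), with τ₀=1/σ₀² and τ_data=n/σ².
Here τ₀ = 1/42.5 = 0.023529 and τ_data = 14/28.2 = 0.496454, so τ_n = 0.519983.
Rearranging for μ₀: μ₀ = (μ_n·τ_n − τ_data·x̄)/τ₀ = (-2.7054·0.519983 − 0.496454·-2.9) / 0.023529 = 0.032955/0.023529 ≈ 1.4.

μ₀ = 1.4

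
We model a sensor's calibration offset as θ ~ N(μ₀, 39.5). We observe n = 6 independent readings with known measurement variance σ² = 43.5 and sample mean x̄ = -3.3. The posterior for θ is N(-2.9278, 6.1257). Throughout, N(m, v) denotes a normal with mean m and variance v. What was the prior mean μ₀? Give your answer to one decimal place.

With known observation variance, the Normal–Normal posterior has precision τ_n = τ₀ + n/σ² and mean μ_n = (τ₀μ₀ + (n/σ²)x̄)/τ_n.
Here τ₀ = 1/39.5 = 0.025316 and τ_data = 6/43.5 = 0.137931, so τ_n = 0.163247.
Rearranging for μ₀: μ₀ = (μ_n·τ_n − τ_data·x̄)/τ₀ = (-2.9278·0.163247 − 0.137931·-3.3) / 0.025316 = -0.022782/0.025316 ≈ -0.9.

μ₀ = -0.9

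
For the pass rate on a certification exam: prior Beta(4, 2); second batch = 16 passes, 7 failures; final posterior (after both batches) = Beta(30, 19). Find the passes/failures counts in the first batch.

10 passes and 10 failures

Because Beta–binomial updating is additive in the counts, the combined data contributed (α_post−α_prior, β_post−β_prior) successes and failures.
Total across both batches: 30−4=26 passes, 19−2=17 failures.
Subtract the second batch: 26−16=10 passes and 17−7=10 failures.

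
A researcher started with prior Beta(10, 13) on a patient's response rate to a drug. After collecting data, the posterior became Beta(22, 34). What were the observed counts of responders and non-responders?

Under Beta–binomial conjugacy the posterior parameters are (α+s, β+f).
Match parameters: s=22−10=12, f=34−13=21.

12 responders and 21 non-responders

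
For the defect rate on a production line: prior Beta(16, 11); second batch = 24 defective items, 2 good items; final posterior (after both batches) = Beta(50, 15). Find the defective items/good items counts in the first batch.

10 defective items and 2 good items

Sequential conjugate updates are equivalent to a single update on the pooled data, so total successes = posterior α − prior α and total failures = posterior β − prior β.
Total across both batches: 50−16=34 defective items, 15−11=4 good items.
Subtract the second batch: 34−24=10 defective items and 4−2=2 good items.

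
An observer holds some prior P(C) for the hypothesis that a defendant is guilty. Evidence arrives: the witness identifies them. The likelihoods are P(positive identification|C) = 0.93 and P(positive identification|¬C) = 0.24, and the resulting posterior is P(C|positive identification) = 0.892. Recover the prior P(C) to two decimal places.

P(C) = 0.68

In odds form, posterior odds = prior odds × likelihood ratio, so prior odds = posterior odds ÷ LR.
Posterior odds = 0.892/(1−0.892) = 8.2593. LR = 0.93/0.24 = 3.8750.
Prior odds = 8.2593/3.8750 = 2.1314, so P(C) = 2.1314/(1+2.1314) ≈ 0.68.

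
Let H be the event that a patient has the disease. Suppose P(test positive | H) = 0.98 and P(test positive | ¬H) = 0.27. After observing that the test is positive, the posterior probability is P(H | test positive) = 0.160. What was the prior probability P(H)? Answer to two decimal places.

Bayes' rule in odds form gives O(H|E) = O(H)·[P(E|H)/P(E|¬H)], hence O(H) = O(H|E)/LR.
Posterior odds = 0.160/(1−0.160) = 0.1905. LR = 0.98/0.27 = 3.6296.
Prior odds = 0.1905/3.6296 = 0.0525, so P(H) = 0.0525/(1+0.0525) ≈ 0.05.

P(H) = 0.05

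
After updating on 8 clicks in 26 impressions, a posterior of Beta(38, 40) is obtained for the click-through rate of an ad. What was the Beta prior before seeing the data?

Beta(30, 22)

A Beta(a, b) prior with s successes and f failures in binomial data gives a Beta(a+s, b+f) posterior.
Subtract the data counts: 38−8=30, 40−18=22.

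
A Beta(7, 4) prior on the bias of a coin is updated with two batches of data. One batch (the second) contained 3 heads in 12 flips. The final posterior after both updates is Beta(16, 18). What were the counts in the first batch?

6 heads and 5 tails

Sequential conjugate updates are equivalent to a single update on the pooled data, so total successes = posterior α − prior α and total failures = posterior β − prior β.
Total across both batches: 16−7=9 heads, 18−4=14 tails.
Subtract the second batch: 9−3=6 heads and 14−9=5 tails.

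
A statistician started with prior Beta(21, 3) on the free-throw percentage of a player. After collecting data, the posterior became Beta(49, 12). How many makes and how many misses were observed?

Under Beta–binomial conjugacy the posterior parameters are (α+s, β+f).
Match parameters: s=49−21=28, f=12−3=9.

28 makes and 9 misses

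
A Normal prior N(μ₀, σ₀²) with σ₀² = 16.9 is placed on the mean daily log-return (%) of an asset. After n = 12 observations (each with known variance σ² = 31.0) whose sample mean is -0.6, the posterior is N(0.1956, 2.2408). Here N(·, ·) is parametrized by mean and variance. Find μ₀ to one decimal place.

μ₀ = 5.4

With known observation variance, the Normal–Normal posterior has precision τ_n = τ₀ + n/σ² and mean μ_n = (τ₀μ₀ + (n/σ²)x̄)/τ_n.
Here τ₀ = 1/16.9 = 0.059172 and τ_data = 12/31.0 = 0.387097, so τ_n = 0.446269.
Rearranging for μ₀: μ₀ = (μ_n·τ_n − τ_data·x̄)/τ₀ = (0.1956·0.446269 − 0.387097·-0.6) / 0.059172 = 0.319548/0.059172 ≈ 5.4.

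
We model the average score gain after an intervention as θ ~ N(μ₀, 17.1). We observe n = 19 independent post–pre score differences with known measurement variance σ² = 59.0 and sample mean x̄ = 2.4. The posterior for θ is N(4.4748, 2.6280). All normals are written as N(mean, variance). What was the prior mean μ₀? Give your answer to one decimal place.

μ₀ = 15.9

The posterior mean is a precision-weighted average: μ_n = (τ₀μ₀ + τ_data·x̄)/(τ₀+τ_data), with τ₀=1/σ₀² and τ_data=n/σ².
Here τ₀ = 1/17.1 = 0.058480 and τ_data = 19/59.0 = 0.322034, so τ_n = 0.380514.
Rearranging for μ₀: μ₀ = (μ_n·τ_n − τ_data·x̄)/τ₀ = (4.4748·0.380514 − 0.322034·2.4) / 0.058480 = 0.929842/0.058480 ≈ 15.9.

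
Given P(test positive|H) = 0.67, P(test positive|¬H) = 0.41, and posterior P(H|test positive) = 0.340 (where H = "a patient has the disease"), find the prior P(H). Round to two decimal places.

Bayes' rule in odds form gives O(H|E) = O(H)·[P(E|H)/P(E|¬H)], hence O(H) = O(H|E)/LR.
Posterior odds = 0.340/(1−0.340) = 0.5152. LR = 0.67/0.41 = 1.6341.
Prior odds = 0.5152/1.6341 = 0.3153, so P(H) = 0.3153/(1+0.3153) ≈ 0.24.

P(H) = 0.24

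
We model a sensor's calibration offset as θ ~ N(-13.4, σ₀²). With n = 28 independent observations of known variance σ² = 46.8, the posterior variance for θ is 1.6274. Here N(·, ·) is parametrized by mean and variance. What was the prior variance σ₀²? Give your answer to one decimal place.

Posterior precision equals prior precision plus data precision: 1/σ_n² = 1/σ₀² + n/σ².
So 1/σ₀² = 1/1.6274 − 28/46.8 = 0.614477 − 0.598291 = 0.016186.
Hence σ₀² = 1/0.016186 ≈ 61.8.

σ₀² = 61.8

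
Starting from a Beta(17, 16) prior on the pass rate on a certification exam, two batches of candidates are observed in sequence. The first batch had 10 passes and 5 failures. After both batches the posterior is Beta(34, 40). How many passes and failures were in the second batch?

7 passes and 19 failures

Sequential conjugate updates are equivalent to a single update on the pooled data, so total successes = posterior α − prior α and total failures = posterior β − prior β.
Total across both batches: 34−17=17 passes, 40−16=24 failures.
Subtract the first batch: 17−10=7 passes and 24−5=19 failures.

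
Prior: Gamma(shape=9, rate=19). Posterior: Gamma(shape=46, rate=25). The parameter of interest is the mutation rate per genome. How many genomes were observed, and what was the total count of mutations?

A Gamma(α, β) prior (rate parametrization) on a Poisson rate with n observations summing to S gives posterior Gamma(α+S, β+n).
Matching: Σxᵢ = 46 − 9 = 37 and n = 25 − 19 = 6.

n = 6 genomes with total 37 mutations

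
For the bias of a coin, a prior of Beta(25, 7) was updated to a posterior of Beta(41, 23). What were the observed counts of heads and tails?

16 heads and 16 tails

Beta is conjugate to the binomial likelihood: posterior = Beta(α+s, β+f).
So s = 41 − 25 = 16 and f = 23 − 7 = 16.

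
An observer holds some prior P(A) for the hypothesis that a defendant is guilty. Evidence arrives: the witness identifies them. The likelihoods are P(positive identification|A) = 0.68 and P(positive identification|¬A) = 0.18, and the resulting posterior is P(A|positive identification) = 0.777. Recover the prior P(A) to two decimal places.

P(A) = 0.48

Bayes' rule in odds form gives O(A|E) = O(A)·[P(E|A)/P(E|¬A)], hence O(A) = O(A|E)/LR.
Posterior odds = 0.777/(1−0.777) = 3.4843. LR = 0.68/0.18 = 3.7778.
Prior odds = 3.4843/3.7778 = 0.9223, so P(A) = 0.9223/(1+0.9223) ≈ 0.48.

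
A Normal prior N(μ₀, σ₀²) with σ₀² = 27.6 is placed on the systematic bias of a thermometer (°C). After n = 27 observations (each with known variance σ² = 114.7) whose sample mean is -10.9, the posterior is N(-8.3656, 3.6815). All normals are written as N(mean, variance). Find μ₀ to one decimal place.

μ₀ = 8.1

With known observation variance, the Normal–Normal posterior has precision τ_n = τ₀ + n/σ² and mean μ_n = (τ₀μ₀ + (n/σ²)x̄)/τ_n.
Here τ₀ = 1/27.6 = 0.036232 and τ_data = 27/114.7 = 0.235397, so τ_n = 0.271629.
Rearranging for μ₀: μ₀ = (μ_n·τ_n − τ_data·x̄)/τ₀ = (-8.3656·0.271629 − 0.235397·-10.9) / 0.036232 = 0.293488/0.036232 ≈ 8.1.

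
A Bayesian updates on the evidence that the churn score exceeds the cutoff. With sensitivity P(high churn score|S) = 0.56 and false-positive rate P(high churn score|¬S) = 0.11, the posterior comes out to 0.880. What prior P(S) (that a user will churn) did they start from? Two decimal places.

Bayes' rule in odds form gives O(S|E) = O(S)·[P(E|S)/P(E|¬S)], hence O(S) = O(S|E)/LR.
Posterior odds = 0.880/(1−0.880) = 7.3333. LR = 0.56/0.11 = 5.0909.
Prior odds = 7.3333/5.0909 = 1.4405, so P(S) = 1.4405/(1+1.4405) ≈ 0.59.

P(S) = 0.59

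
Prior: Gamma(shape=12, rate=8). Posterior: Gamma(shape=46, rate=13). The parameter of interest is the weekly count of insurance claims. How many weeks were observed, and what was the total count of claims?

A Gamma(α, β) prior (rate parametrization) on a Poisson rate with n observations summing to S gives posterior Gamma(α+S, β+n).
Matching: Σxᵢ = 46 − 12 = 34 and n = 13 − 8 = 5.

n = 5 weeks with total 34 claims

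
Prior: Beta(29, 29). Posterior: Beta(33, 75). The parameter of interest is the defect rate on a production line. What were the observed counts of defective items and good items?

Beta is conjugate to the binomial likelihood: posterior = Beta(α+s, β+f).
So s = 33 − 29 = 4 and f = 75 − 29 = 46.

4 defective items and 46 good items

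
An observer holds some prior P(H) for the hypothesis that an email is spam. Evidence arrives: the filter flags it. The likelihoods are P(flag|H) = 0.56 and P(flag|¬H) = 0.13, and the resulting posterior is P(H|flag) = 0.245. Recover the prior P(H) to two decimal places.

P(H) = 0.07

In odds form, posterior odds = prior odds × likelihood ratio, so prior odds = posterior odds ÷ LR.
Posterior odds = 0.245/(1−0.245) = 0.3245. LR = 0.56/0.13 = 4.3077.
Prior odds = 0.3245/4.3077 = 0.0753, so P(H) = 0.0753/(1+0.0753) ≈ 0.07.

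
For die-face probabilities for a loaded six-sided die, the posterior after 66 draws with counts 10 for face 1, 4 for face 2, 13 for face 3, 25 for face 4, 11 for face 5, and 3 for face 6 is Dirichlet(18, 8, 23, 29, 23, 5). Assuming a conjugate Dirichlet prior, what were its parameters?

For a Dirichlet(α) prior with multinomial counts c, the posterior is Dirichlet(α + c) componentwise.
Subtract each count from the matching posterior parameter: 18−10=8, 8−4=4, 23−13=10, 29−25=4, 23−11=12, 5−3=2.

Dirichlet(8, 4, 10, 4, 12, 2)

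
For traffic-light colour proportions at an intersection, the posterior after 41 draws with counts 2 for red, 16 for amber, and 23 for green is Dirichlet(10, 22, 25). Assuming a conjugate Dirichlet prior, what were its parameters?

For a Dirichlet(α) prior with multinomial counts c, the posterior is Dirichlet(α + c) componentwise.
Subtract each count from the matching posterior parameter: 10−2=8, 22−16=6, 25−23=2.

Dirichlet(8, 6, 2)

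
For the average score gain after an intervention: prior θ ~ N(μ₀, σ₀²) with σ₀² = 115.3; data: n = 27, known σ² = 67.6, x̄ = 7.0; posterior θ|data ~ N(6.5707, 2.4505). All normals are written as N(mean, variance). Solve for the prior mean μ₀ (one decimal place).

The posterior mean is a precision-weighted average: μ_n = (τ₀μ₀ + τ_data·x̄)/(τ₀+τ_data), with τ₀=1/σ₀² and τ_data=n/σ².
Here τ₀ = 1/115.3 = 0.008673 and τ_data = 27/67.6 = 0.399408, so τ_n = 0.408081.
Rearranging for μ₀: μ₀ = (μ_n·τ_n − τ_data·x̄)/τ₀ = (6.5707·0.408081 − 0.399408·7.0) / 0.008673 = -0.114478/0.008673 ≈ -13.2.

μ₀ = -13.2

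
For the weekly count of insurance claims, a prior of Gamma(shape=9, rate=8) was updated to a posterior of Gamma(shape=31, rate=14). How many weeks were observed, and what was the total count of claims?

n = 6 weeks with total 22 claims

Gamma–Poisson conjugacy: posterior shape = α + Σxᵢ, posterior rate = β + n.
Matching: Σxᵢ = 31 − 9 = 22 and n = 14 − 8 = 6.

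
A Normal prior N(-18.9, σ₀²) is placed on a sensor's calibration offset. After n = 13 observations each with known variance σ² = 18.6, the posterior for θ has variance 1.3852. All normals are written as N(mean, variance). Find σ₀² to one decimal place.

For the Normal–Normal model with known σ², precisions add: τ_n = τ₀ + n/σ².
So 1/σ₀² = 1/1.3852 − 13/18.6 = 0.721917 − 0.698925 = 0.022992.
Hence σ₀² = 1/0.022992 ≈ 43.5.

σ₀² = 43.5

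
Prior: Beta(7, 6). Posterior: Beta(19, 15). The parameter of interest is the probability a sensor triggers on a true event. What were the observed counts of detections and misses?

12 detections and 9 misses

A Beta(α, β) prior with s successes and f failures in binomial data gives a Beta(α+s, β+f) posterior.
Match parameters: s=19−7=12, f=15−6=9.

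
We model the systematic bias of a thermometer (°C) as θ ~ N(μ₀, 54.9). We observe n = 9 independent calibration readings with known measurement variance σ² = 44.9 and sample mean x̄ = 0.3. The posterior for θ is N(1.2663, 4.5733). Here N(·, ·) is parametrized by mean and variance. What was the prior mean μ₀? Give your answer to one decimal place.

μ₀ = 11.9

With known observation variance, the Normal–Normal posterior has precision τ_n = τ₀ + n/σ² and mean μ_n = (τ₀μ₀ + (n/σ²)x̄)/τ_n.
Here τ₀ = 1/54.9 = 0.018215 and τ_data = 9/44.9 = 0.200445, so τ_n = 0.218660.
Rearranging for μ₀: μ₀ = (μ_n·τ_n − τ_data·x̄)/τ₀ = (1.2663·0.218660 − 0.200445·0.3) / 0.018215 = 0.216756/0.018215 ≈ 11.9.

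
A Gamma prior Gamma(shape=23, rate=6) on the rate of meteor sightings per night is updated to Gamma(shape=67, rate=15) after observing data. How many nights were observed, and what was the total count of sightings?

n = 9 nights with total 44 sightings

A Gamma(α, β) prior (rate parametrization) on a Poisson rate with n observations summing to S gives posterior Gamma(α+S, β+n).
Matching: Σxᵢ = 67 − 23 = 44 and n = 15 − 6 = 9.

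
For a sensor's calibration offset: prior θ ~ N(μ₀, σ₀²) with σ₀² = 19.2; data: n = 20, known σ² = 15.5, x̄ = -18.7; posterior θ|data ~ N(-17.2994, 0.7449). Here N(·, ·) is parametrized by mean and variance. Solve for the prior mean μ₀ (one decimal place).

With known observation variance, the Normal–Normal posterior has precision τ_n = τ₀ + n/σ² and mean μ_n = (τ₀μ₀ + (n/σ²)x̄)/τ_n.
Here τ₀ = 1/19.2 = 0.052083 and τ_data = 20/15.5 = 1.290323, so τ_n = 1.342406.
Rearranging for μ₀: μ₀ = (μ_n·τ_n − τ_data·x̄)/τ₀ = (-17.2994·1.342406 − 1.290323·-18.7) / 0.052083 = 0.906222/0.052083 ≈ 17.4.

μ₀ = 17.4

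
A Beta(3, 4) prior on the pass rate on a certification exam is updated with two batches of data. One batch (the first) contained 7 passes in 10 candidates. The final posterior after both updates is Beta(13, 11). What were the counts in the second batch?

Because Beta–binomial updating is additive in the counts, the combined data contributed (α_post−α_prior, β_post−β_prior) successes and failures.
Total across both batches: 13−3=10 passes, 11−4=7 failures.
Subtract the first batch: 10−7=3 passes and 7−3=4 failures.

3 passes and 4 failures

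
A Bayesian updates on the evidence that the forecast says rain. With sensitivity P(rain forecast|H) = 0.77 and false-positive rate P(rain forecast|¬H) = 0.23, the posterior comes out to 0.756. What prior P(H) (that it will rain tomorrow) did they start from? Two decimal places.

P(H) = 0.48

Bayes' rule in odds form gives O(H|E) = O(H)·[P(E|H)/P(E|¬H)], hence O(H) = O(H|E)/LR.
Posterior odds = 0.756/(1−0.756) = 3.0984. LR = 0.77/0.23 = 3.3478.
Prior odds = 3.0984/3.3478 = 0.9255, so P(H) = 0.9255/(1+0.9255) ≈ 0.48.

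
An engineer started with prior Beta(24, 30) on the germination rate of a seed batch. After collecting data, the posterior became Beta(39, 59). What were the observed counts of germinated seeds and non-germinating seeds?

15 germinated seeds and 29 non-germinating seeds

Under Beta–binomial conjugacy the posterior parameters are (a+s, b+f).
So s = 39 − 24 = 15 and f = 59 − 30 = 29.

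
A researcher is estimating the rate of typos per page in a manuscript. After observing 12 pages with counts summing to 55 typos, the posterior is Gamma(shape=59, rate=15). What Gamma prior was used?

Gamma–Poisson conjugacy: posterior shape = α + Σxᵢ, posterior rate = β + n.
So α = 59 − 55 = 4 and β = 15 − 12 = 3.

Gamma(shape=4, rate=3)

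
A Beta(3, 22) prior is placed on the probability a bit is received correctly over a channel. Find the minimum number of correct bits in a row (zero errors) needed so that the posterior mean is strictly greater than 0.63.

After k correct bits and 0 errors the posterior is Beta(3+k, 22), with mean (3+k)/(3+22+k).
Set (3+k)/(25+k) > 0.63 and solve: k > (0.63·25 − 3)/(1 − 0.63) = 34.459.
The smallest integer exceeding 34.459 is 35.

k = 35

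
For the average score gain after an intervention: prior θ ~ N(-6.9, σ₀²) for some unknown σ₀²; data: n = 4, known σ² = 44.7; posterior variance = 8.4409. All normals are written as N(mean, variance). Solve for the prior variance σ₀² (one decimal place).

Posterior precision equals prior precision plus data precision: 1/σ_n² = 1/σ₀² + n/σ².
So 1/σ₀² = 1/8.4409 − 4/44.7 = 0.118471 − 0.089485 = 0.028986.
Hence σ₀² = 1/0.028986 ≈ 34.5.

σ₀² = 34.5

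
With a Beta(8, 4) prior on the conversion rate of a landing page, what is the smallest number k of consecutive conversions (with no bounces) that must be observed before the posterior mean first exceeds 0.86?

After k conversions and 0 bounces the posterior is Beta(8+k, 4), with mean (8+k)/(8+4+k).
Set (8+k)/(12+k) > 0.86 and solve: k > (0.86·12 − 8)/(1 − 0.86) = 16.571.
The smallest integer exceeding 16.571 is 17, and checking k=17: (25)/(29) = 0.8621 > 0.86.

k = 17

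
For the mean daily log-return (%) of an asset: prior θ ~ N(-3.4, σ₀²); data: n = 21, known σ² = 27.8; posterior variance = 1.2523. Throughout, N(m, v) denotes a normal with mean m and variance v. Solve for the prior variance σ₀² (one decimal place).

σ₀² = 23.2

Posterior precision equals prior precision plus data precision: 1/σ_n² = 1/σ₀² + n/σ².
So 1/σ₀² = 1/1.2523 − 21/27.8 = 0.798531 − 0.755396 = 0.043135.
Hence σ₀² = 1/0.043135 ≈ 23.2.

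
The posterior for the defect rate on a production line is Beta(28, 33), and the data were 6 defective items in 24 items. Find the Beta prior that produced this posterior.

Beta is conjugate to the binomial likelihood: posterior = Beta(a+s, b+f).
So a = 28 − 6 = 22 and b = 33 − 18 = 15.

Beta(22, 15)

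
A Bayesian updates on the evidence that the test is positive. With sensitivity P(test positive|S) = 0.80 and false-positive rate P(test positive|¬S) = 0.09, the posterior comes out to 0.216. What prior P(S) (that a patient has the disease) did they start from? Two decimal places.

P(S) = 0.03

Bayes' rule in odds form gives O(S|E) = O(S)·[P(E|S)/P(E|¬S)], hence O(S) = O(S|E)/LR.
Posterior odds = 0.216/(1−0.216) = 0.2755. LR = 0.80/0.09 = 8.8889.
Prior odds = 0.2755/8.8889 = 0.0310, so P(S) = 0.0310/(1+0.0310) ≈ 0.03.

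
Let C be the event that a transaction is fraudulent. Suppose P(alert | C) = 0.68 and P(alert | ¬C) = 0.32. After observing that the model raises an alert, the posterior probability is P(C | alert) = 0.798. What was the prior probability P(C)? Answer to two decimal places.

Bayes' rule in odds form gives O(C|E) = O(C)·[P(E|C)/P(E|¬C)], hence O(C) = O(C|E)/LR.
Posterior odds = 0.798/(1−0.798) = 3.9505. LR = 0.68/0.32 = 2.1250.
Prior odds = 3.9505/2.1250 = 1.8591, so P(C) = 1.8591/(1+1.8591) ≈ 0.65.

P(C) = 0.65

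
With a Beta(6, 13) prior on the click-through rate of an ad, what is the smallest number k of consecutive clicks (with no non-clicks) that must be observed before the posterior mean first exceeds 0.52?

k = 9

After k clicks and 0 non-clicks the posterior is Beta(6+k, 13), with mean (6+k)/(6+13+k).
Set (6+k)/(19+k) > 0.52 and solve: k > (0.52·19 − 6)/(1 − 0.52) = 8.083.
The smallest integer exceeding 8.083 is 9, and checking k=9: (15)/(28) = 0.5357 > 0.52.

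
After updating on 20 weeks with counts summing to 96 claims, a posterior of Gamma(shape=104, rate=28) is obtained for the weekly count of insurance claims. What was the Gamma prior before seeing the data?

Gamma–Poisson conjugacy: posterior shape = α + Σxᵢ, posterior rate = β + n.
So α = 104 − 96 = 8 and β = 28 − 20 = 8.

Gamma(shape=8, rate=8)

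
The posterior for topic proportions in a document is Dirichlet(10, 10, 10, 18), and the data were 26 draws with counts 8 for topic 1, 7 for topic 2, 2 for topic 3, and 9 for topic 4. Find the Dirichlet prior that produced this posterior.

For a Dirichlet(α) prior with multinomial counts c, the posterior is Dirichlet(α + c) componentwise.
Subtract each count from the matching posterior parameter: 10−8=2, 10−7=3, 10−2=8, 18−9=9.

Dirichlet(2, 3, 8, 9)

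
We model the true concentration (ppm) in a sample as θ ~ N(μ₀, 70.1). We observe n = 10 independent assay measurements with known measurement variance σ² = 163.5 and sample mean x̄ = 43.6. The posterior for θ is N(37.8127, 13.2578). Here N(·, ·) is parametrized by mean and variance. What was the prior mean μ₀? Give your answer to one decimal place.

μ₀ = 13.0

The posterior mean is a precision-weighted average: μ_n = (τ₀μ₀ + τ_data·x̄)/(τ₀+τ_data), with τ₀=1/σ₀² and τ_data=n/σ².
Here τ₀ = 1/70.1 = 0.014265 and τ_data = 10/163.5 = 0.061162, so τ_n = 0.075427.
Rearranging for μ₀: μ₀ = (μ_n·τ_n − τ_data·x̄)/τ₀ = (37.8127·0.075427 − 0.061162·43.6) / 0.014265 = 0.185435/0.014265 ≈ 13.0.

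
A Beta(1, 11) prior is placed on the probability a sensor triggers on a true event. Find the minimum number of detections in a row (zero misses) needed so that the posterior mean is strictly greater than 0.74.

After k detections and 0 misses the posterior is Beta(1+k, 11), with mean (1+k)/(1+11+k).
Set (1+k)/(12+k) > 0.74 and solve: k > (0.74·12 − 1)/(1 − 0.74) = 30.308.
The smallest integer exceeding 30.308 is 31, and checking k=31: (32)/(43) = 0.7442 > 0.74.

k = 31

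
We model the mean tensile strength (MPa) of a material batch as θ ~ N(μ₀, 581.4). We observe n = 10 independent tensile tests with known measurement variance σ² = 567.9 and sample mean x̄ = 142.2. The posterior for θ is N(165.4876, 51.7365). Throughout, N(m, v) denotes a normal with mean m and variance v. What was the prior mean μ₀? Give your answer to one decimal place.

The posterior mean is a precision-weighted average: μ_n = (τ₀μ₀ + τ_data·x̄)/(τ₀+τ_data), with τ₀=1/σ₀² and τ_data=n/σ².
Here τ₀ = 1/581.4 = 0.001720 and τ_data = 10/567.9 = 0.017609, so τ_n = 0.019329.
Rearranging for μ₀: μ₀ = (μ_n·τ_n − τ_data·x̄)/τ₀ = (165.4876·0.019329 − 0.017609·142.2) / 0.001720 = 0.694710/0.001720 ≈ 403.9.

μ₀ = 403.9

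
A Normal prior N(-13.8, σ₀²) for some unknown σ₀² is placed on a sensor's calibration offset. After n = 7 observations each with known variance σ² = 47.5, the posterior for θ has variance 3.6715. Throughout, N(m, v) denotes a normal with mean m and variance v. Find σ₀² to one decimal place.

σ₀² = 8.0

Posterior precision equals prior precision plus data precision: 1/σ_n² = 1/σ₀² + n/σ².
So 1/σ₀² = 1/3.6715 − 7/47.5 = 0.272368 − 0.147368 = 0.125000.
Hence σ₀² = 1/0.125000 ≈ 8.0.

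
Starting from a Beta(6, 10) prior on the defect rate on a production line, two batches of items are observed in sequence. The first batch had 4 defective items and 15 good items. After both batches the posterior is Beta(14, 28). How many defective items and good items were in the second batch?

4 defective items and 3 good items

Sequential conjugate updates are equivalent to a single update on the pooled data, so total successes = posterior α − prior α and total failures = posterior β − prior β.
Total across both batches: 14−6=8 defective items, 28−10=18 good items.
Subtract the first batch: 8−4=4 defective items and 18−15=3 good items.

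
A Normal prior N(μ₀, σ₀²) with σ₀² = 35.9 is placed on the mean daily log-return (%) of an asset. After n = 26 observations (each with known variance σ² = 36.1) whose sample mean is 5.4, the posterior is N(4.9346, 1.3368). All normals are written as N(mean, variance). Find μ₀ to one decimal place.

μ₀ = -7.1

The posterior mean is a precision-weighted average: μ_n = (τ₀μ₀ + τ_data·x̄)/(τ₀+τ_data), with τ₀=1/σ₀² and τ_data=n/σ².
Here τ₀ = 1/35.9 = 0.027855 and τ_data = 26/36.1 = 0.720222, so τ_n = 0.748077.
Rearranging for μ₀: μ₀ = (μ_n·τ_n − τ_data·x̄)/τ₀ = (4.9346·0.748077 − 0.720222·5.4) / 0.027855 = -0.197738/0.027855 ≈ -7.1.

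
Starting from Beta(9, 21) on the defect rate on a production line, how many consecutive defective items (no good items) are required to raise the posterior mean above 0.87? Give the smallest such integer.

After k defective items and 0 good items the posterior is Beta(9+k, 21), with mean (9+k)/(9+21+k).
Set (9+k)/(30+k) > 0.87 and solve: k > (0.87·30 − 9)/(1 − 0.87) = 131.538.
The smallest integer exceeding 131.538 is 132, and checking k=132: (141)/(162) = 0.8704 > 0.87.

k = 132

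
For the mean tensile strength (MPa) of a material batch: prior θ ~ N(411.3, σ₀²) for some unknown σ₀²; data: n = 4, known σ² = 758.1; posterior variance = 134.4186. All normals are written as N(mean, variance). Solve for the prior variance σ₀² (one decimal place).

For the Normal–Normal model with known σ², precisions add: τ_n = τ₀ + n/σ².
So 1/σ₀² = 1/134.4186 − 4/758.1 = 0.007439 − 0.005276 = 0.002163.
Hence σ₀² = 1/0.002163 ≈ 462.3.

σ₀² = 462.3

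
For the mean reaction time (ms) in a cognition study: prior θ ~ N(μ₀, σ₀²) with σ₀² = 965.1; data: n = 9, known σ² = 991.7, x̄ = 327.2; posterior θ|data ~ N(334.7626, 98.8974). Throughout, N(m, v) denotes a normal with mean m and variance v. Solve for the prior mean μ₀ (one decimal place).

The posterior mean is a precision-weighted average: μ_n = (τ₀μ₀ + τ_data·x̄)/(τ₀+τ_data), with τ₀=1/σ₀² and τ_data=n/σ².
Here τ₀ = 1/965.1 = 0.001036 and τ_data = 9/991.7 = 0.009075, so τ_n = 0.010111.
Rearranging for μ₀: μ₀ = (μ_n·τ_n − τ_data·x̄)/τ₀ = (334.7626·0.010111 − 0.009075·327.2) / 0.001036 = 0.415445/0.001036 ≈ 401.0.

μ₀ = 401.0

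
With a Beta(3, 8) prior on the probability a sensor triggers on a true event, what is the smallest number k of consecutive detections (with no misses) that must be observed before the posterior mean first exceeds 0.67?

k = 14

After k detections and 0 misses the posterior is Beta(3+k, 8), with mean (3+k)/(3+8+k).
Set (3+k)/(11+k) > 0.67 and solve: k > (0.67·11 − 3)/(1 − 0.67) = 13.242.
The smallest integer exceeding 13.242 is 14.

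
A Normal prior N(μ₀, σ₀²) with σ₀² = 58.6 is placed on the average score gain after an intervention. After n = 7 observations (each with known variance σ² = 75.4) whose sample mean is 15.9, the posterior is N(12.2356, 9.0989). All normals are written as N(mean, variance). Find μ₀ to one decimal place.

The posterior mean is a precision-weighted average: μ_n = (τ₀μ₀ + τ_data·x̄)/(τ₀+τ_data), with τ₀=1/σ₀² and τ_data=n/σ².
Here τ₀ = 1/58.6 = 0.017065 and τ_data = 7/75.4 = 0.092838, so τ_n = 0.109903.
Rearranging for μ₀: μ₀ = (μ_n·τ_n − τ_data·x̄)/τ₀ = (12.2356·0.109903 − 0.092838·15.9) / 0.017065 = -0.131395/0.017065 ≈ -7.7.

μ₀ = -7.7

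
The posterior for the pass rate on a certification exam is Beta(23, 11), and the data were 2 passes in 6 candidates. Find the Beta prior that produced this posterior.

A Beta(a, b) prior with s successes and f failures in binomial data gives a Beta(a+s, b+f) posterior.
So a = 23 − 2 = 21 and b = 11 − 4 = 7.

Beta(21, 7)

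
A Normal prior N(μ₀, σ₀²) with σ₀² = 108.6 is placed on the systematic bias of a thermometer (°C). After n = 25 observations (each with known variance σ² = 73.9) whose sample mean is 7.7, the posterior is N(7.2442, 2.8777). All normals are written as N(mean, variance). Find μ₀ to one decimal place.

μ₀ = -9.5

The posterior mean is a precision-weighted average: μ_n = (τ₀μ₀ + τ_data·x̄)/(τ₀+τ_data), with τ₀=1/σ₀² and τ_data=n/σ².
Here τ₀ = 1/108.6 = 0.009208 and τ_data = 25/73.9 = 0.338295, so τ_n = 0.347503.
Rearranging for μ₀: μ₀ = (μ_n·τ_n − τ_data·x̄)/τ₀ = (7.2442·0.347503 − 0.338295·7.7) / 0.009208 = -0.087490/0.009208 ≈ -9.5.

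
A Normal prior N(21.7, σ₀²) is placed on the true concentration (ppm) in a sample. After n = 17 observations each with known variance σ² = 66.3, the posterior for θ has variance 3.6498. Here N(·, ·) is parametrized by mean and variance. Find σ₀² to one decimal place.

σ₀² = 56.9

For the Normal–Normal model with known σ², precisions add: τ_n = τ₀ + n/σ².
So 1/σ₀² = 1/3.6498 − 17/66.3 = 0.273988 − 0.256410 = 0.017578.
Hence σ₀² = 1/0.017578 ≈ 56.9.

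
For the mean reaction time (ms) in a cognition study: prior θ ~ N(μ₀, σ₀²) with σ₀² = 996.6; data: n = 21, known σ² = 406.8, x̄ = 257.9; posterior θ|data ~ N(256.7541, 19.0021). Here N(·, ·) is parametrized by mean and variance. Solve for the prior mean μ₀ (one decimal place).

The posterior mean is a precision-weighted average: μ_n = (τ₀μ₀ + τ_data·x̄)/(τ₀+τ_data), with τ₀=1/σ₀² and τ_data=n/σ².
Here τ₀ = 1/996.6 = 0.001003 and τ_data = 21/406.8 = 0.051622, so τ_n = 0.052625.
Rearranging for μ₀: μ₀ = (μ_n·τ_n − τ_data·x̄)/τ₀ = (256.7541·0.052625 − 0.051622·257.9) / 0.001003 = 0.198371/0.001003 ≈ 197.8.

μ₀ = 197.8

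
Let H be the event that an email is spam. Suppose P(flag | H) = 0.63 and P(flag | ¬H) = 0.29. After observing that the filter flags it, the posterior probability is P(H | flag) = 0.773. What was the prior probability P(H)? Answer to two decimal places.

Bayes' rule in odds form gives O(H|E) = O(H)·[P(E|H)/P(E|¬H)], hence O(H) = O(H|E)/LR.
Posterior odds = 0.773/(1−0.773) = 3.4053. LR = 0.63/0.29 = 2.1724.
Prior odds = 3.4053/2.1724 = 1.5675, so P(H) = 1.5675/(1+1.5675) ≈ 0.61.

P(H) = 0.61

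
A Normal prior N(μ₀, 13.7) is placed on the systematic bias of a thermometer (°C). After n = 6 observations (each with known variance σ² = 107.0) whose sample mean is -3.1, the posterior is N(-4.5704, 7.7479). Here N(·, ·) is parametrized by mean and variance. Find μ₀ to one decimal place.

With known observation variance, the Normal–Normal posterior has precision τ_n = τ₀ + n/σ² and mean μ_n = (τ₀μ₀ + (n/σ²)x̄)/τ_n.
Here τ₀ = 1/13.7 = 0.072993 and τ_data = 6/107.0 = 0.056075, so τ_n = 0.129068.
Rearranging for μ₀: μ₀ = (μ_n·τ_n − τ_data·x̄)/τ₀ = (-4.5704·0.129068 − 0.056075·-3.1) / 0.072993 = -0.416060/0.072993 ≈ -5.7.

μ₀ = -5.7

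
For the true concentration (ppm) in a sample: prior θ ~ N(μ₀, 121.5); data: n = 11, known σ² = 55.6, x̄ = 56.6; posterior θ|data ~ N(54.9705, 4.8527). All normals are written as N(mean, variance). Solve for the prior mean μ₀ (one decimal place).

μ₀ = 15.8

The posterior mean is a precision-weighted average: μ_n = (τ₀μ₀ + τ_data·x̄)/(τ₀+τ_data), with τ₀=1/σ₀² and τ_data=n/σ².
Here τ₀ = 1/121.5 = 0.008230 and τ_data = 11/55.6 = 0.197842, so τ_n = 0.206072.
Rearranging for μ₀: μ₀ = (μ_n·τ_n − τ_data·x̄)/τ₀ = (54.9705·0.206072 − 0.197842·56.6) / 0.008230 = 0.130024/0.008230 ≈ 15.8.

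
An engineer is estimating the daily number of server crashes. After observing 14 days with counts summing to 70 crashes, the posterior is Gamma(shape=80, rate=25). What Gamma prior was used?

Gamma(shape=10, rate=11)

Gamma–Poisson conjugacy: posterior shape = α + Σxᵢ, posterior rate = β + n.
So α = 80 − 70 = 10 and β = 25 − 14 = 11.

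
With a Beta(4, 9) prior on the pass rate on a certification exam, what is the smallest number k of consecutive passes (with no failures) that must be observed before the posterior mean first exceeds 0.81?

After k passes and 0 failures the posterior is Beta(4+k, 9), with mean (4+k)/(4+9+k).
Set (4+k)/(13+k) > 0.81 and solve: k > (0.81·13 − 4)/(1 − 0.81) = 34.368.
The smallest integer exceeding 34.368 is 35.

k = 35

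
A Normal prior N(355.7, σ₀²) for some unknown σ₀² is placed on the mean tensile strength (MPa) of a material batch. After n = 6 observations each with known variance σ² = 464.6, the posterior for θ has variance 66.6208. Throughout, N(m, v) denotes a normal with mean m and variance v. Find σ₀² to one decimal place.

Posterior precision equals prior precision plus data precision: 1/σ_n² = 1/σ₀² + n/σ².
So 1/σ₀² = 1/66.6208 − 6/464.6 = 0.015010 − 0.012914 = 0.002096.
Hence σ₀² = 1/0.002096 ≈ 477.1.

σ₀² = 477.1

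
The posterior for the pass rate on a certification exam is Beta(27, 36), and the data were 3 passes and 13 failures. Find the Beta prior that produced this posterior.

Beta is conjugate to the binomial likelihood: posterior = Beta(a+s, b+f).
So a = 27 − 3 = 24 and b = 36 − 13 = 23.

Beta(24, 23)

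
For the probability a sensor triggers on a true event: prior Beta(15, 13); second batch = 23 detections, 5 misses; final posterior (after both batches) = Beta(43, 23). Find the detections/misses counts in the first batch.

Because Beta–binomial updating is additive in the counts, the combined data contributed (α_post−α_prior, β_post−β_prior) successes and failures.
Total across both batches: 43−15=28 detections, 23−13=10 misses.
Subtract the second batch: 28−23=5 detections and 10−5=5 misses.

5 detections and 5 misses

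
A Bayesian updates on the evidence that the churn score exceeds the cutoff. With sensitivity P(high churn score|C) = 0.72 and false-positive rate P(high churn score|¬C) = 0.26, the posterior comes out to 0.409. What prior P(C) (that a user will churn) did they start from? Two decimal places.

P(C) = 0.20

Bayes' rule in odds form gives O(C|E) = O(C)·[P(E|C)/P(E|¬C)], hence O(C) = O(C|E)/LR.
Posterior odds = 0.409/(1−0.409) = 0.6920. LR = 0.72/0.26 = 2.7692.
Prior odds = 0.6920/2.7692 = 0.2499, so P(C) = 0.2499/(1+0.2499) ≈ 0.20.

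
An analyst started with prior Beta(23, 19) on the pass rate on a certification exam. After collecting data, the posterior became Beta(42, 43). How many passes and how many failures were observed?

19 passes and 24 failures

Under Beta–binomial conjugacy the posterior parameters are (a+s, b+f).
So s = 42 − 23 = 19 and f = 43 − 19 = 24.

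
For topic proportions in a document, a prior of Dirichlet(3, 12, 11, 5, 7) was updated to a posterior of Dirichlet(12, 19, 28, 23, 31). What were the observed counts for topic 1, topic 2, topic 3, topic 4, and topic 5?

counts (9, 7, 17, 18, 24)

For a Dirichlet(α) prior with multinomial counts c, the posterior is Dirichlet(α + c) componentwise.
Counts are posterior − prior componentwise: 12−3=9, 19−12=7, 28−11=17, 23−5=18, 31−7=24.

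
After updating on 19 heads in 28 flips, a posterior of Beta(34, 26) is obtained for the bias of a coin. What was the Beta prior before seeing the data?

Beta is conjugate to the binomial likelihood: posterior = Beta(a+s, b+f).
Subtract the data counts: 34−19=15, 26−9=17.

Beta(15, 17)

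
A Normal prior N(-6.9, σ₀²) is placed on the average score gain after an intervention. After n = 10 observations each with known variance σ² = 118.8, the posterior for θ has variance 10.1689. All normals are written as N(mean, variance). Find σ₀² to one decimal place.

σ₀² = 70.6

Posterior precision equals prior precision plus data precision: 1/σ_n² = 1/σ₀² + n/σ².
So 1/σ₀² = 1/10.1689 − 10/118.8 = 0.098339 − 0.084175 = 0.014164.
Hence σ₀² = 1/0.014164 ≈ 70.6.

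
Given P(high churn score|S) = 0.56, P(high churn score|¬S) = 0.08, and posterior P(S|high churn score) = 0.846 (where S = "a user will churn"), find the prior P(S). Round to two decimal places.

In odds form, posterior odds = prior odds × likelihood ratio, so prior odds = posterior odds ÷ LR.
Posterior odds = 0.846/(1−0.846) = 5.4935. LR = 0.56/0.08 = 7.0000.
Prior odds = 5.4935/7.0000 = 0.7848, so P(S) = 0.7848/(1+0.7848) ≈ 0.44.

P(S) = 0.44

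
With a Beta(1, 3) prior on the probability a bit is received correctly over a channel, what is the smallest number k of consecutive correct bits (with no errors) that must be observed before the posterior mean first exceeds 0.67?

k = 6

After k correct bits and 0 errors the posterior is Beta(1+k, 3), with mean (1+k)/(1+3+k).
Set (1+k)/(4+k) > 0.67 and solve: k > (0.67·4 − 1)/(1 − 0.67) = 5.091.
The smallest integer exceeding 5.091 is 6, and checking k=6: (7)/(10) = 0.7000 > 0.67.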